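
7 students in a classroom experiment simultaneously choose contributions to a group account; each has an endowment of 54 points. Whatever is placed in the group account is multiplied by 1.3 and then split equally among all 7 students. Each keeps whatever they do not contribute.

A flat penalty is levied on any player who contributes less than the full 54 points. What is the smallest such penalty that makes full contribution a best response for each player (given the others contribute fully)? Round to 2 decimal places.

43.97 points

Given the others contribute fully, the best deviation is to contribute 0 (any partial contribution still incurs the fine and gives up units whose private return 0.1857 is below 1).
Deviating from 54 to 0 saves 54 points but forfeits the deviator's share of the drop in the group account: 1.3/7 × 54 = 10.03.
So the deviation gain is 54 − 10.03 = 43.97, and the fine must be at least 43.97 points to wipe it out.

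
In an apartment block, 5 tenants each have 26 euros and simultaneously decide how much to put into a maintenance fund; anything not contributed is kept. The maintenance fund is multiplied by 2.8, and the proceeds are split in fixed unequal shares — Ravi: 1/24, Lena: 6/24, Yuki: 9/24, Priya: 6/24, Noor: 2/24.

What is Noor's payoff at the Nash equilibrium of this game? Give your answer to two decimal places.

Each unit j contributes comes back to j as 2.8 × (j's share), so j prefers to contribute only if that share exceeds 1/2.8 = 0.3571; otherwise keeping the unit dominates.
Only Yuki (9/24) clears that bar, contributing 26; the remaining 4 contribute 0. Total contributed: 26.
Noor keeps 26 and receives 2.8 × 26 × 2/24 = 6.07 from the maintenance fund, for a payoff of 32.07.

32.07 euros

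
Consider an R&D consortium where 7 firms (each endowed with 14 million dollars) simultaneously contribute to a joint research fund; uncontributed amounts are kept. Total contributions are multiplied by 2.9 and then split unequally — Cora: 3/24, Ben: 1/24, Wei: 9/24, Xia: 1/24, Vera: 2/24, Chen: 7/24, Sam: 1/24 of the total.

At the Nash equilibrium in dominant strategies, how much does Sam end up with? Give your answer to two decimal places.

15.69 million dollars

For player j, contributing a unit is worthwhile iff 2.9 × (j's share) ≥ 1, i.e. iff j's share is at least 0.3448.
The only share above 0.3448 is Wei's 9/24, contributing 14; the remaining 6 contribute 0. Total contributed: 14.
Sam keeps 14 and receives 2.9 × 14 × 1/24 = 1.69 from the joint research fund, for a payoff of 15.69.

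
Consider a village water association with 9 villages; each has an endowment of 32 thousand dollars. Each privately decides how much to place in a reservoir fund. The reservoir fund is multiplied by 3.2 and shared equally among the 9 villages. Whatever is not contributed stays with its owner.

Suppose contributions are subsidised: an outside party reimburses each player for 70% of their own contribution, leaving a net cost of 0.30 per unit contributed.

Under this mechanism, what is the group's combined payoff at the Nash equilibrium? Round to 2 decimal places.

1123.20 thousand dollars

Under the mechanism each unit contributed yields (3.2/9) / 0.30 = 1.1852 back to its contributor per unit of net cost, which exceeds 1, making full contribution the dominant choice for everyone.
At the Nash equilibrium everyone contributes 32. Group total payoff = 9 × (32 × 0.70 + 3.2 × 32) = 1123.20.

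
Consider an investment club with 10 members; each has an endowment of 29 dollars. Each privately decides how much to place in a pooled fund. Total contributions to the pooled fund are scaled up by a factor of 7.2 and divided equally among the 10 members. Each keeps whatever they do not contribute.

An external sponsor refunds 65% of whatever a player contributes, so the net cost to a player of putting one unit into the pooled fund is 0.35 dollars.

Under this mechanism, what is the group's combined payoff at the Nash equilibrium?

2276.50 dollars

Under the mechanism each unit contributed yields (7.2/10) / 0.35 = 2.0571 back to its contributor per unit of net cost, which exceeds 1, making full contribution the dominant choice for everyone.
So the Nash equilibrium is full contribution by all 10; the group earns 10 × (29 × 0.65 + 7.2 × 29) = 2276.50.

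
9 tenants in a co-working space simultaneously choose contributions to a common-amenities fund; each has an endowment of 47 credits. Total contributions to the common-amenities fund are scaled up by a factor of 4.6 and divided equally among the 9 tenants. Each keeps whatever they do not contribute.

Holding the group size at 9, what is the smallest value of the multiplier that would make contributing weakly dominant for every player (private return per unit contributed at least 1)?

A contributed unit returns (multiplier)/9 to its contributor.
This reaches 1 exactly when the multiplier is 9.

9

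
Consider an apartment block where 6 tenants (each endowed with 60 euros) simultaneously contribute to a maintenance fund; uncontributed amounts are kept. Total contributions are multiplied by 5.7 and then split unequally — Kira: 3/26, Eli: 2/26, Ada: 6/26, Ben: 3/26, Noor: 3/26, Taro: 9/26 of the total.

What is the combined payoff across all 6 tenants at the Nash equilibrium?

Player j's private return per contributed unit is 5.7 × (j's share). Contributing is weakly dominant for j when that share is at least 1/5.7 = 0.1754, and contributing 0 is dominant otherwise.
Ada and Taro are above the threshold, contributing 60 each; the remaining 4 contribute 0. Total contributed: 120.
The maintenance fund pays out 5.7 × 120 = 684.00 in total (split across the unequal shares, but the aggregate is all that matters for the group sum).
The 4 free-riders keep 60 each, adding 240. Group total = 240 + 684.00 = 924.00.

924.00 euros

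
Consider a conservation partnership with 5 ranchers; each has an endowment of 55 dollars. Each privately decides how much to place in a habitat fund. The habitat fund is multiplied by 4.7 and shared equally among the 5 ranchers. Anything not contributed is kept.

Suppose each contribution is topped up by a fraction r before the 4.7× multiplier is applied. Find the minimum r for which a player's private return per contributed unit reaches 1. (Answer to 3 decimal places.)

With matching at rate r, one contributed unit becomes (1 + r) in the habitat fund and returns 4.7 × (1 + r) / 5 to the contributor.
Setting this equal to 1: 1 + r = 5/4.7 = 1.0638.
So the minimum matching rate is r = 1.0638 − 1 = 0.064.

0.064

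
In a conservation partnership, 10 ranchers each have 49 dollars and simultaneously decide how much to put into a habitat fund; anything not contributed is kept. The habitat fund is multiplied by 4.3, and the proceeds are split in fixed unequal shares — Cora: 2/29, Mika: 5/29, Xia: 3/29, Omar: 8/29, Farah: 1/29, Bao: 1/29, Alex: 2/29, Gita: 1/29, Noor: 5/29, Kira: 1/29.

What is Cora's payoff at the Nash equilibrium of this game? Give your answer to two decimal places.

For player j, contributing a unit is worthwhile iff 4.3 × (j's share) ≥ 1, i.e. iff j's share is at least 0.2326.
Only Omar (8/29) clears that bar, contributing 49; the remaining 9 contribute 0. Total contributed: 49.
Cora keeps 49 and receives 4.3 × 49 × 2/29 = 14.53 from the habitat fund, for a payoff of 63.53.

63.53 dollars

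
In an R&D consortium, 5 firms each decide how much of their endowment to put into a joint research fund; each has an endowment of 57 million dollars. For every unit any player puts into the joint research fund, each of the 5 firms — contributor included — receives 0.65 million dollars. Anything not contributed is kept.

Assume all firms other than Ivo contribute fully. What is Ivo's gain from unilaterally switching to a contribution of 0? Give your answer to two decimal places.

19.95 million dollars

Switching from a contribution of 57 to 0 lets Ivo keep an extra 57 million dollars, but lowers the joint research fund by 57, which costs Ivo their own share of that drop: 0.65 × 57 = 37.05.
Net gain = 57 − 37.05 = 19.95. The private return per contributed unit (0.65) is below 1, so free-riding is indeed the best response regardless of what the others do.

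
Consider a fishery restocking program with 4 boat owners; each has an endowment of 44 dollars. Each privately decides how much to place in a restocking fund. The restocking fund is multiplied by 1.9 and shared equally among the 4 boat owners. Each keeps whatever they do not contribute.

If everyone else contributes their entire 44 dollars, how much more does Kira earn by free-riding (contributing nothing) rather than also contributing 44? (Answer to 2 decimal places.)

Switching from a contribution of 44 to 0 lets Kira keep an extra 44 dollars, but lowers the restocking fund by 44, which costs Kira their own share of that drop: 1.9/4 × 44 = 20.90.
Net gain = 44 − 20.90 = 23.10. The private return per contributed unit (0.4750) is below 1, so free-riding is indeed the best response regardless of what the others do.

23.10 dollars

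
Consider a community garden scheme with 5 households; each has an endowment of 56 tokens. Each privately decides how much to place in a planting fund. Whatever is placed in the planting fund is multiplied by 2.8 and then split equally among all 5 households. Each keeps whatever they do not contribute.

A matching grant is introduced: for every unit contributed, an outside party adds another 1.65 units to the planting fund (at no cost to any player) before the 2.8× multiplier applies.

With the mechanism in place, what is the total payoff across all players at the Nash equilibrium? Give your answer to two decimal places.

2077.60 tokens

With the mechanism, a contributed unit returns 2.8 × 2.65 / 5 = 1.4840 per unit of net cost to the contributor — now above 1 — so contributing fully is weakly dominant for every player.
So the Nash equilibrium is full contribution by all 5; the group earns 2.8 × 2.65 × 280 = 2077.60.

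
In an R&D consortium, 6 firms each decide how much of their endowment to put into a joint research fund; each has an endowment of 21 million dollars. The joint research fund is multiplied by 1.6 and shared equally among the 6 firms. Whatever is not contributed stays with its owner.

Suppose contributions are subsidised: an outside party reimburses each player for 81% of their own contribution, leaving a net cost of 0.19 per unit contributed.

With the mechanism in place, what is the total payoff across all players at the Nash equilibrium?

303.66 million dollars

The effective private return per unit is now (1.6/6) / 0.19 = 1.4035 > 1, so every player's dominant strategy flips to full contribution.
At the Nash equilibrium everyone contributes 21. Group total payoff = 6 × (21 × 0.81 + 1.6 × 21) = 303.66.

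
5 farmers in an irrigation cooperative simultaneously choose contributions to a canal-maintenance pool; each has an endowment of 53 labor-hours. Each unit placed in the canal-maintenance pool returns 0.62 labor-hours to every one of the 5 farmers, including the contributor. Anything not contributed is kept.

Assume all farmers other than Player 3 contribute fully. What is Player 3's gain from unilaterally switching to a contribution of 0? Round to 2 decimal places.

20.14 labor-hours

Switching from a contribution of 53 to 0 lets Player 3 keep an extra 53 labor-hours, but lowers the canal-maintenance pool by 53, which costs Player 3 their own share of that drop: 0.62 × 53 = 32.86.
Net gain = 53 − 32.86 = 20.14. The private return per contributed unit (0.62) is below 1, so free-riding is indeed the best response regardless of what the others do.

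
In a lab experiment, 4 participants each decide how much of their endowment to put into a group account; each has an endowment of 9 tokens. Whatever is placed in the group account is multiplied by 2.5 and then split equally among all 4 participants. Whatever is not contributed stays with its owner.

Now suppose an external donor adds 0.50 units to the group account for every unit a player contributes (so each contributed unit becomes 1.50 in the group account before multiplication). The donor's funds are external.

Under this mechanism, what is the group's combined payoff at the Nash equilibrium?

36.00 tokens

The effective private return is 2.5 × 1.50 / 4 = 0.9375, which is still under 1, so the mechanism doesn't change anyone's dominant strategy: zero contribution.
Everyone keeps their endowment and the group total is 4 × 9 = 36.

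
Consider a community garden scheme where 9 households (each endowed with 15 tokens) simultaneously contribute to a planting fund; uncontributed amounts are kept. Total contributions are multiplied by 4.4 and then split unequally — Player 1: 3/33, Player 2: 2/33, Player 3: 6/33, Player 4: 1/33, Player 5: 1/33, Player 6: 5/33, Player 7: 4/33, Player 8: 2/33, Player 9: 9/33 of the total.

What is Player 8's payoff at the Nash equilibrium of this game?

19.00 tokens

For player j, contributing a unit is worthwhile iff 4.4 × (j's share) ≥ 1, i.e. iff j's share is at least 0.2273.
The only share above 0.2273 is Player 9's 9/33, contributing 15; the remaining 8 contribute 0. Total contributed: 15.
Player 8 keeps 15 and receives 4.4 × 15 × 2/33 = 4.00 from the planting fund, for a payoff of 19.00.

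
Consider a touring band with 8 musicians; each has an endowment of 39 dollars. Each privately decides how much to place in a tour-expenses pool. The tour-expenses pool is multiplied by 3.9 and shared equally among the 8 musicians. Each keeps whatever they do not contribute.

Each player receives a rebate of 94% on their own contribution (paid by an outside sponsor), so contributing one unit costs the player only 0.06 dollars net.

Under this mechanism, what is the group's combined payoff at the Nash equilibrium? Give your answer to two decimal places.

The effective private return per unit is now (3.9/8) / 0.06 = 8.1250 > 1, so every player's dominant strategy flips to full contribution.
So the Nash equilibrium is full contribution by all 8; the group earns 8 × (39 × 0.94 + 3.9 × 39) = 1510.08.

1510.08 dollars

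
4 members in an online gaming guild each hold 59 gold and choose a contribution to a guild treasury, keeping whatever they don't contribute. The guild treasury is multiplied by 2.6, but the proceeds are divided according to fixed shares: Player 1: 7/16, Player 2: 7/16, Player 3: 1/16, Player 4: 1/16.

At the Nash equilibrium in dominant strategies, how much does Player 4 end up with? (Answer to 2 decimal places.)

78.18 gold

Player j's private return per contributed unit is 2.6 × (j's share). Contributing is weakly dominant for j when that share is at least 1/2.6 = 0.3846, and contributing 0 is dominant otherwise.
The shares above 0.3846 belong to Player 1 and Player 2, contributing 59 each; the remaining 2 contribute 0. Total contributed: 118.
Player 4 keeps 59 and receives 2.6 × 118 × 1/16 = 19.18 from the guild treasury, for a payoff of 78.18.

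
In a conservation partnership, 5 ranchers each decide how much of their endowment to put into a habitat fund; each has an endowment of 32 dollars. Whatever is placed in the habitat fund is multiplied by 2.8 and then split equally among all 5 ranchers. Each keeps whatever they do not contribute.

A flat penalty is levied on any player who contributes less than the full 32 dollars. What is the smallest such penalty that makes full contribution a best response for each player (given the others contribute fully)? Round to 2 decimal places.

Given the others contribute fully, the best deviation is to contribute 0 (any partial contribution still incurs the fine and gives up units whose private return 0.5600 is below 1).
Deviating from 32 to 0 saves 32 dollars but forfeits the deviator's share of the drop in the habitat fund: 2.8/5 × 32 = 17.92.
So the deviation gain is 32 − 17.92 = 14.08, and the fine must be at least 14.08 dollars to wipe it out.

14.08 dollars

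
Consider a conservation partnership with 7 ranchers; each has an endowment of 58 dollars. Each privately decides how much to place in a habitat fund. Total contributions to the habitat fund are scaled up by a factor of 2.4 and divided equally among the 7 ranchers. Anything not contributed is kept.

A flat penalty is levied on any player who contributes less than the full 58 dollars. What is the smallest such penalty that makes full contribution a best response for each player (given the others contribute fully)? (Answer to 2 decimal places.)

Given the others contribute fully, the best deviation is to contribute 0 (any partial contribution still incurs the fine and gives up units whose private return 0.3429 is below 1).
Deviating from 58 to 0 saves 58 dollars but forfeits the deviator's share of the drop in the habitat fund: 2.4/7 × 58 = 19.89.
So the deviation gain is 58 − 19.89 = 38.11, and the fine must be at least 38.11 dollars to wipe it out.

38.11 dollars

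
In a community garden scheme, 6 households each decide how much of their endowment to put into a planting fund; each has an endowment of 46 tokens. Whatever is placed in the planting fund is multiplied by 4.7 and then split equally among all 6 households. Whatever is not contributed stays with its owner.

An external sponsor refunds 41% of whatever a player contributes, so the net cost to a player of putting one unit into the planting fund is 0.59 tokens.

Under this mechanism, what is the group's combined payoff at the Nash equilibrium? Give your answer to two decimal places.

1410.36 tokens

Under the mechanism each unit contributed yields (4.7/6) / 0.59 = 1.3277 back to its contributor per unit of net cost, which exceeds 1, making full contribution the dominant choice for everyone.
At the Nash equilibrium everyone contributes 46. Group total payoff = 6 × (46 × 0.41 + 4.7 × 46) = 1410.36.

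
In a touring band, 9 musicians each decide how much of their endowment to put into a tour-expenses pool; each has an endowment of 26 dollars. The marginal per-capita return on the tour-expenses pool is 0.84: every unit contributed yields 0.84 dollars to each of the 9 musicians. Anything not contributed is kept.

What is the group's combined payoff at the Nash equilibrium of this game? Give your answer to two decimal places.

The private return per contributed unit is 0.84 < 1, so contributing 0 is dominant for every player. At the Nash equilibrium everyone keeps their 26, and the group total is 9 × 26 = 234.

234.00 dollars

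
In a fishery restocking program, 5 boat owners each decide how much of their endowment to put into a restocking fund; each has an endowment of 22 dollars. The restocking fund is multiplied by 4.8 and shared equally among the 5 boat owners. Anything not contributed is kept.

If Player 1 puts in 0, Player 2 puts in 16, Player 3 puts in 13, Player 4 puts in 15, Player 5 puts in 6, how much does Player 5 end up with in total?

Total contributed: 0 + 16 + 13 + 15 + 6 = 50.
Each receives 4.8 × 50 / 5 = 48.00 from the restocking fund.
Player 5 keeps 22 − 6 = 16, so Player 5's payoff is 16 + 48.00 = 64.00.

64.00 dollars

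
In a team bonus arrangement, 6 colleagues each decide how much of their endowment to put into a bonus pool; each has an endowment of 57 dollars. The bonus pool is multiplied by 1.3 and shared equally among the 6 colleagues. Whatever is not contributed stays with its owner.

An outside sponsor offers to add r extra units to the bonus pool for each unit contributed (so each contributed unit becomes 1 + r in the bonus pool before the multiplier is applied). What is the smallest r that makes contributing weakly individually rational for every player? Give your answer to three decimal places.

With matching at rate r, one contributed unit becomes (1 + r) in the bonus pool and returns 1.3 × (1 + r) / 6 to the contributor.
Setting this equal to 1: 1 + r = 6/1.3 = 4.6154.
So the minimum matching rate is r = 4.6154 − 1 = 3.615.

3.615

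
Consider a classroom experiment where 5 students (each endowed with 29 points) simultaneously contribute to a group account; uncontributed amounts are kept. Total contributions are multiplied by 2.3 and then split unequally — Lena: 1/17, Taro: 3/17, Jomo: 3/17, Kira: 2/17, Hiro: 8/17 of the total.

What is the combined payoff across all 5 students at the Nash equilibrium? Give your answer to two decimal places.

182.70 points

A player with share s gets back 2.3·s per unit contributed, so full contribution is dominant for anyone with s > 1/2.3 = 0.4348 and zero contribution is dominant for anyone below.
Only Hiro (8/17) clears that bar, contributing 29; the remaining 4 contribute 0. Total contributed: 29.
The group account pays out 2.3 × 29 = 66.70 in total (split across the unequal shares, but the aggregate is all that matters for the group sum).
The 4 free-riders keep 29 each, adding 116. Group total = 116 + 66.70 = 182.70.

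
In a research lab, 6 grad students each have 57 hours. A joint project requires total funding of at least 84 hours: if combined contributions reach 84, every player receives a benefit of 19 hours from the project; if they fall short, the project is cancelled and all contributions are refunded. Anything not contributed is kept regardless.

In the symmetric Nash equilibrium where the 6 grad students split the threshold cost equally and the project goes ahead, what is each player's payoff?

62 hours

Equal share of the threshold: 84/6 = 14.
At this profile no one gains by cutting their contribution: any cut drops the total below 84, the project is cancelled, contributions are refunded, and the deviator ends with 57, which is less than 57 − 14 + 19 = 62. Contributing more than 14 just wastes the excess. So contributing exactly 14 is a best response.
Each player's payoff: 57 − 14 + 19 = 62.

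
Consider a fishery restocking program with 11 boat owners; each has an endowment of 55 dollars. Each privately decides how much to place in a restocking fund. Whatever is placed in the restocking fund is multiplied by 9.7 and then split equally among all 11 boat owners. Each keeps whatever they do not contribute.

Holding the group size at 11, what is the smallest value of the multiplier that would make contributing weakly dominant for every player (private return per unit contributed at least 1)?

A contributed unit returns (multiplier)/11 to its contributor.
This reaches 1 exactly when the multiplier is 11.

11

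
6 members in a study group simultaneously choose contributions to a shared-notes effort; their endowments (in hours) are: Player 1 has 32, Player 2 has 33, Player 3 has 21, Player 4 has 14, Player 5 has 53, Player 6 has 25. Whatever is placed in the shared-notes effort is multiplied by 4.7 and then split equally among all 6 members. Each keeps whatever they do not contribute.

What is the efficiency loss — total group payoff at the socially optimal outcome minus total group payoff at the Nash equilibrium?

The private return per contributed unit is 4.7/6 = 0.7833 < 1 for every player regardless of endowment, so the Nash equilibrium is zero contribution and the group total is Σ E_j = 32 + 33 + 21 + 14 + 53 + 25 = 178.
Each contributed unit returns 4.700 to the group, so the social optimum is full contribution by everyone: group total = 4.700 × 178 = 836.60.
Efficiency loss = (4.700 − 1) × 178 = 658.60.

658.60 hours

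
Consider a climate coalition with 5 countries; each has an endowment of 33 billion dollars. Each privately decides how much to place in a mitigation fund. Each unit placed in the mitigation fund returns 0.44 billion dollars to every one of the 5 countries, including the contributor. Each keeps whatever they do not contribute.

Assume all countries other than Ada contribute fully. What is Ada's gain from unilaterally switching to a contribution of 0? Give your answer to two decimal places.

Switching from a contribution of 33 to 0 lets Ada keep an extra 33 billion dollars, but lowers the mitigation fund by 33, which costs Ada their own share of that drop: 0.44 × 33 = 14.52.
Net gain = 33 − 14.52 = 18.48. The private return per contributed unit (0.44) is below 1, so free-riding is indeed the best response regardless of what the others do.

18.48 billion dollars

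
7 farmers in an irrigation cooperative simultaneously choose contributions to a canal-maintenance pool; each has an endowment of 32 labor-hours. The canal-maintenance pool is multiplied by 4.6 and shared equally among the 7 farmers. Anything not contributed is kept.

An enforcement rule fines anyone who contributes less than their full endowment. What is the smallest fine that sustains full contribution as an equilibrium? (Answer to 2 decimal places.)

10.97 labor-hours

Given the others contribute fully, the best deviation is to contribute 0 (any partial contribution still incurs the fine and gives up units whose private return 0.6571 is below 1).
Deviating from 32 to 0 saves 32 labor-hours but forfeits the deviator's share of the drop in the canal-maintenance pool: 4.6/7 × 32 = 21.03.
So the deviation gain is 32 − 21.03 = 10.97, and the fine must be at least 10.97 labor-hours to wipe it out.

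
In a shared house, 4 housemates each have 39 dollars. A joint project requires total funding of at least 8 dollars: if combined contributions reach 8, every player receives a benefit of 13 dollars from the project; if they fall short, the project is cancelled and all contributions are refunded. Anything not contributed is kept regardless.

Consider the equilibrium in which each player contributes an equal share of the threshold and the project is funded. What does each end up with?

50 dollars

Equal share of the threshold: 8/4 = 2.
At this profile no one gains by cutting their contribution: any cut drops the total below 8, the project is cancelled, contributions are refunded, and the deviator ends with 39, which is less than 39 − 2 + 13 = 50. Contributing more than 2 just wastes the excess. So contributing exactly 2 is a best response.
Each player's payoff: 39 − 2 + 13 = 50.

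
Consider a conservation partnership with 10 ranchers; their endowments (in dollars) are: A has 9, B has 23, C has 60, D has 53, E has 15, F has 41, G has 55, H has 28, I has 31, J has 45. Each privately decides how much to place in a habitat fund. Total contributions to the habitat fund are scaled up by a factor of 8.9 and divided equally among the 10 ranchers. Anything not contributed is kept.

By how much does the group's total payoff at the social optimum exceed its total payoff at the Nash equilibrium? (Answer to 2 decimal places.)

2844.00 dollars

The private return per contributed unit is 8.9/10 = 0.8900 < 1 for every player regardless of endowment, so the Nash equilibrium is zero contribution and the group total is Σ E_j = 9 + 23 + 60 + 53 + 15 + 41 + 55 + 28 + 31 + 45 = 360.
Each contributed unit returns 8.900 to the group, so the social optimum is full contribution by everyone: group total = 8.900 × 360 = 3204.00.
Efficiency loss = (8.900 − 1) × 360 = 2844.00.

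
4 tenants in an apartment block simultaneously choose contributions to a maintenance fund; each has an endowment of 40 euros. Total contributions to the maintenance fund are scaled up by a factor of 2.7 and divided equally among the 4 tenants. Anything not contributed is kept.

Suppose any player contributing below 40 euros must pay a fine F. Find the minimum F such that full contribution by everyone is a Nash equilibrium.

13.00 euros

Given the others contribute fully, the best deviation is to contribute 0 (any partial contribution still incurs the fine and gives up units whose private return 0.6750 is below 1).
Deviating from 40 to 0 saves 40 euros but forfeits the deviator's share of the drop in the maintenance fund: 2.7/4 × 40 = 27.00.
So the deviation gain is 40 − 27.00 = 13.00, and the fine must be at least 13.00 euros to wipe it out.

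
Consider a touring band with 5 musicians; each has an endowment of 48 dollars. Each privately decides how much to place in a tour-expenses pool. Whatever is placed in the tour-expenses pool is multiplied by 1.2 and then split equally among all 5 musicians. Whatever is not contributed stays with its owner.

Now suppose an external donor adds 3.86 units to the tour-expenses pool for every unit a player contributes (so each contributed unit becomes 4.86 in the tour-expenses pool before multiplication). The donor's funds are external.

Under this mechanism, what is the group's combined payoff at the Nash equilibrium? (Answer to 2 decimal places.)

The effective private return per unit is now 1.2 × 4.86 / 5 = 1.1664 > 1, so every player's dominant strategy flips to full contribution.
So the Nash equilibrium is full contribution by all 5; the group earns 1.2 × 4.86 × 240 = 1399.68.

1399.68 dollars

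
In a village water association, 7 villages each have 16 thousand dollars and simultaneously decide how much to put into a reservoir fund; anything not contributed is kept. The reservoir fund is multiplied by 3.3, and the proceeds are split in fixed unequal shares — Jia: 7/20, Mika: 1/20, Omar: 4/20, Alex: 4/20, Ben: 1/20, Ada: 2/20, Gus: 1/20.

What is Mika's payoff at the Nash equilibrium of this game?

Player j's private return per contributed unit is 3.3 × (j's share). Contributing is weakly dominant for j when that share is at least 1/3.3 = 0.3030, and contributing 0 is dominant otherwise.
Jia alone (share 7/20) is above the threshold, contributing 16; the remaining 6 contribute 0. Total contributed: 16.
Mika keeps 16 and receives 3.3 × 16 × 1/20 = 2.64 from the reservoir fund, for a payoff of 18.64.

18.64 thousand dollars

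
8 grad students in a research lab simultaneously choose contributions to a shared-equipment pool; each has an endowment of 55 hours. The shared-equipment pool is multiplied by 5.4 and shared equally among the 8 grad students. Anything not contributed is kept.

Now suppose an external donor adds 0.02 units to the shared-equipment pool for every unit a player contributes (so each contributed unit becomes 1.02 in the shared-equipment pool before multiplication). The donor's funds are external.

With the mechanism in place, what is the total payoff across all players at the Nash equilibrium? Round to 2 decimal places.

With the mechanism, a contributed unit returns 5.4 × 1.02 / 8 = 0.6885 per unit of net cost — still below 1 — so contributing 0 remains dominant for every player.
Everyone keeps their endowment and the group total is 8 × 55 = 440.

440.00 hours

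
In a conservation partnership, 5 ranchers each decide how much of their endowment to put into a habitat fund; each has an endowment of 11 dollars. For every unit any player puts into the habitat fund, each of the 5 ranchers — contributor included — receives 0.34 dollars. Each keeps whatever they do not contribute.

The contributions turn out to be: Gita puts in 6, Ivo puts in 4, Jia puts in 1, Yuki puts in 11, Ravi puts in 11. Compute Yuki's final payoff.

Total contributed: 6 + 4 + 1 + 11 + 11 = 33.
Each receives 0.34 × 33 = 11.22 from the habitat fund.
Yuki keeps 11 − 11 = 0, so Yuki's payoff is 0 + 11.22 = 11.22.

11.22 dollars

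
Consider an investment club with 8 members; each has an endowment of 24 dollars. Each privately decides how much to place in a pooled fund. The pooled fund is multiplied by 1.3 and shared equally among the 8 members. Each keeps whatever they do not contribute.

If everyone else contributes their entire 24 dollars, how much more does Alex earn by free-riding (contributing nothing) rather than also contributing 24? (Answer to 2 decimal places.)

Switching from a contribution of 24 to 0 lets Alex keep an extra 24 dollars, but lowers the pooled fund by 24, which costs Alex their own share of that drop: 1.3/8 × 24 = 3.90.
Net gain = 24 − 3.90 = 20.10. The private return per contributed unit (0.1625) is below 1, so free-riding is indeed the best response regardless of what the others do.

20.10 dollars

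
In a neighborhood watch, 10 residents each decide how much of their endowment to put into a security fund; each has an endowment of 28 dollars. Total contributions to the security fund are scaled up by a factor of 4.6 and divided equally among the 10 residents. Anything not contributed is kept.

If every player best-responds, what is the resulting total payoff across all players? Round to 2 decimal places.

280.00 dollars

Each contributed unit returns 4.6/10 = 0.4600 to its contributor — below 1 — so contributing 0 is dominant for every player. At the Nash equilibrium everyone keeps their 28, and the group total is 10 × 28 = 280.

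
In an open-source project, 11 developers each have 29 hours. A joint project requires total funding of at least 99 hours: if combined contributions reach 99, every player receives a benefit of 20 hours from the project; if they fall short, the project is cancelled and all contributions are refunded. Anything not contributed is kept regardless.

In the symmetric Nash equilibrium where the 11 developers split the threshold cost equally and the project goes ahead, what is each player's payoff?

40 hours

Equal share of the threshold: 99/11 = 9.
At this profile no one gains by cutting their contribution: any cut drops the total below 99, the project is cancelled, contributions are refunded, and the deviator ends with 29, which is less than 29 − 9 + 20 = 40. Contributing more than 9 just wastes the excess. So contributing exactly 9 is a best response.
Each player's payoff: 29 − 9 + 20 = 40.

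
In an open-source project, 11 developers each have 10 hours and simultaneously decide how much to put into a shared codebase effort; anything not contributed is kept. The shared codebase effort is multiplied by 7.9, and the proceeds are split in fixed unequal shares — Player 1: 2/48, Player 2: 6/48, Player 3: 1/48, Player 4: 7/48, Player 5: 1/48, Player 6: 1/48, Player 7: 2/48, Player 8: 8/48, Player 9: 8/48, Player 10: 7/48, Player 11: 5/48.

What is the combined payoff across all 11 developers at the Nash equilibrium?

Each unit j contributes comes back to j as 7.9 × (j's share), so j prefers to contribute only if that share exceeds 1/7.9 = 0.1266; otherwise keeping the unit dominates.
Player 4, Player 8, Player 9 and Player 10 clear that bar, contributing 10 each; the remaining 7 contribute 0. Total contributed: 40.
The shared codebase effort pays out 7.9 × 40 = 316.00 in total (split across the unequal shares, but the aggregate is all that matters for the group sum).
The 7 free-riders keep 10 each, adding 70. Group total = 70 + 316.00 = 386.00.

386.00 hours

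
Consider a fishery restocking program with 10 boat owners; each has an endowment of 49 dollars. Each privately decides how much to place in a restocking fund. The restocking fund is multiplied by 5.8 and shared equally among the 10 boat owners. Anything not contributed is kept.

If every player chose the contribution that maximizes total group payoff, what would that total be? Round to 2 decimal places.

2842.00 dollars

Each contributed unit returns 5.800 to the group as a whole (0.5800 to each of 10 players), which exceeds 1, so the social optimum is full contribution: group total = 5.800 × 490 = 2842.00.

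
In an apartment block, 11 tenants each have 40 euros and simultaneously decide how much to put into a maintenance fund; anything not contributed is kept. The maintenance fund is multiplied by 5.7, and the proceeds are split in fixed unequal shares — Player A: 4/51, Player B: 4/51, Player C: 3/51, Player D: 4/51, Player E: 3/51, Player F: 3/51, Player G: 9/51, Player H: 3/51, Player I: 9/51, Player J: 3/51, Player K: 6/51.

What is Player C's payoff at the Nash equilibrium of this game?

Player j's private return per contributed unit is 5.7 × (j's share). Contributing is weakly dominant for j when that share is at least 1/5.7 = 0.1754, and contributing 0 is dominant otherwise.
Player G and Player I clear that bar, contributing 40 each; the remaining 9 contribute 0. Total contributed: 80.
Player C keeps 40 and receives 5.7 × 80 × 3/51 = 26.82 from the maintenance fund, for a payoff of 66.82.

66.82 euros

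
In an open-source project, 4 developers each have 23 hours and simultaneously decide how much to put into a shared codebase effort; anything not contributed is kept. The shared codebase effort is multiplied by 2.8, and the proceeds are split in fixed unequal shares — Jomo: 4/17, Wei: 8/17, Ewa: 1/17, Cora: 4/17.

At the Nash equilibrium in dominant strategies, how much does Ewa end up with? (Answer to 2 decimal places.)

26.79 hours

For player j, contributing a unit is worthwhile iff 2.8 × (j's share) ≥ 1, i.e. iff j's share is at least 0.3571.
The only share above 0.3571 is Wei's 8/17, contributing 23; the remaining 3 contribute 0. Total contributed: 23.
Ewa keeps 23 and receives 2.8 × 23 × 1/17 = 3.79 from the shared codebase effort, for a payoff of 26.79.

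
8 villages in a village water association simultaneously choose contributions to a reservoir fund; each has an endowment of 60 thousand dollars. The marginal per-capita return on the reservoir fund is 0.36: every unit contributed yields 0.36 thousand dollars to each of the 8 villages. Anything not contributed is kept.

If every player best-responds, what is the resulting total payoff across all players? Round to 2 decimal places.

480.00 thousand dollars

The private return per contributed unit is 0.36 < 1, so contributing 0 is dominant for every player. At the Nash equilibrium everyone keeps their 60, and the group total is 8 × 60 = 480.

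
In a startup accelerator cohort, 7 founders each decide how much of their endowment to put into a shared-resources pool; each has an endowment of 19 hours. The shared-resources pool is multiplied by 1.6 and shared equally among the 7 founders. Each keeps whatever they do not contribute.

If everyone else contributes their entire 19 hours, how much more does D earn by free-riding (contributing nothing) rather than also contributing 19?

Switching from a contribution of 19 to 0 lets D keep an extra 19 hours, but lowers the shared-resources pool by 19, which costs D their own share of that drop: 1.6/7 × 19 = 4.34.
Net gain = 19 − 4.34 = 14.66. The private return per contributed unit (0.2286) is below 1, so free-riding is indeed the best response regardless of what the others do.

14.66 hours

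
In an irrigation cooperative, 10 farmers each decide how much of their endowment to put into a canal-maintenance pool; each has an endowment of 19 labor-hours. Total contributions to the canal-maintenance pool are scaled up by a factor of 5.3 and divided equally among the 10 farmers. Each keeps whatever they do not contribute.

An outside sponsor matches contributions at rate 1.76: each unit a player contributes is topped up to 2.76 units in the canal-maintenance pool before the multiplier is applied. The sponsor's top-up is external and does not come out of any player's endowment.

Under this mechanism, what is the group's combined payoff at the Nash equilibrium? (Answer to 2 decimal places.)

With the mechanism, a contributed unit returns 5.3 × 2.76 / 10 = 1.4628 per unit of net cost to the contributor — now above 1 — so contributing fully is weakly dominant for every player.
So the Nash equilibrium is full contribution by all 10; the group earns 5.3 × 2.76 × 190 = 2779.32.

2779.32 labor-hours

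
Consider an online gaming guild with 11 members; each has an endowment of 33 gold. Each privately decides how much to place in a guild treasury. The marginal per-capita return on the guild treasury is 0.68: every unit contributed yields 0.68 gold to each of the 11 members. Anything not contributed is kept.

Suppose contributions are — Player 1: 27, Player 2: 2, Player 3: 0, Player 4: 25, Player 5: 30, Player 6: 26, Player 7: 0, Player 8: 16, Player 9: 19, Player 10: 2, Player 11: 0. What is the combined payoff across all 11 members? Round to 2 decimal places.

Total contributed: 27 + 2 + 0 + 25 + 30 + 26 + 0 + 16 + 19 + 2 + 0 = 147; total kept: 11 × 33 − 147 = 216.
The guild treasury pays out 0.68 × 11 × 147 = 1099.56 in aggregate.
Group total = 216 + 1099.56 = 1315.56.

1315.56 gold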